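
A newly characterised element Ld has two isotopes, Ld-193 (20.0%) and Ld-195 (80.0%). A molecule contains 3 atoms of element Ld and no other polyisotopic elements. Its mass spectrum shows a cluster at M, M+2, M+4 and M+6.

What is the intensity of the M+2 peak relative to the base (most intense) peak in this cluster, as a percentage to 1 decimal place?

Binomial terms of (0.200 + 0.800)^3: M 0.0080, M+2 0.0960, M+4 0.3840, M+6 0.5120 → M+6 is the base peak.
P(M+6) = C(3,3) × 0.200^0 × 0.800^3 = 1 × 1.0000 × 0.5120 = 0.512000 (base)
P(M+2) = C(3,1) × 0.200^2 × 0.800^1 = 3 × 0.0400 × 0.8000 = 0.096000
Relative intensity = 0.096000 / 0.512000 × 100 = 18.8

18.8%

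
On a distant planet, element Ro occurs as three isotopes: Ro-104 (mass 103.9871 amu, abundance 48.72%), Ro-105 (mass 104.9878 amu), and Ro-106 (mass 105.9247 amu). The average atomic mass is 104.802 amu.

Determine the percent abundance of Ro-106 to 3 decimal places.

32.206%

The remaining 51.28% is split between Ro-105 (fraction x) and Ro-106 (fraction 0.5128 − x).
Substituting: 104.9878x + 105.9247(0.5128 − x) = 54.13948488
(104.9878 − 105.9247)x = -0.17870128  ⇒  x = 0.19074, y = 0.32206
Ro-105: 19.074%, Ro-106: 32.206%.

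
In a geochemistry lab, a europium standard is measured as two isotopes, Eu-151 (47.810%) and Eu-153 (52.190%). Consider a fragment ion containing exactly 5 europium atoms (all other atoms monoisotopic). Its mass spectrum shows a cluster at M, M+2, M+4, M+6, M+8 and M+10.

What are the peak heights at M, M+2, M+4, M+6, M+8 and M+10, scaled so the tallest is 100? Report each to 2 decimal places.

7.69 : 41.96 : 91.61 : 100.00 : 54.58 : 11.92

The 5 Eu atoms are independent, so intensities follow the terms of (0.47810 + 0.52190)^5.
P(M) = 0.47810^5 = 0.024980
P(M+2) = 5 × 0.47810^4 × 0.52190^1 = 0.136343
P(M+4) = 10 × 0.47810^3 × 0.52190^2 = 0.297667
P(M+6) = 10 × 0.47810^2 × 0.52190^3 = 0.324937
P(M+8) = 5 × 0.47810^1 × 0.52190^4 = 0.177353
P(M+10) = 0.52190^5 = 0.038720
The M+6 peak is largest (0.324937); scaling to 100 gives 7.69 : 41.96 : 91.61 : 100.00 : 54.58 : 11.92.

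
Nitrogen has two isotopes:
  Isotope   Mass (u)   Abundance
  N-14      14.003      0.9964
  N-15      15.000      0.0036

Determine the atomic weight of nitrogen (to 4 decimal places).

14.0066 u

Ar = Σ fᵢ·mᵢ = 0.9964 × 14.003 + 0.0036 × 15.000
= 13.95259 + 0.05400 = 14.00659 u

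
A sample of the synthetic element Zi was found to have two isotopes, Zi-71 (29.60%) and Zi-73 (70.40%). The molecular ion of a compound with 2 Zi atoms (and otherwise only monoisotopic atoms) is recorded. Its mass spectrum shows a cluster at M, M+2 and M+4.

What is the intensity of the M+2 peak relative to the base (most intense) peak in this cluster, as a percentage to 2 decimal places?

84.09%

(0.2960 + 0.7040)^2 gives M 0.0876, M+2 0.4168, M+4 0.4956; the largest is M+4.
P(M+4) = C(2,2) × 0.2960^0 × 0.7040^2 = 1 × 1.0000 × 0.495616 = 0.495616 (base)
P(M+2) = C(2,1) × 0.2960^1 × 0.7040^1 = 2 × 0.2960 × 0.7040 = 0.416768
Relative intensity = 0.416768 / 0.495616 × 100 = 84.09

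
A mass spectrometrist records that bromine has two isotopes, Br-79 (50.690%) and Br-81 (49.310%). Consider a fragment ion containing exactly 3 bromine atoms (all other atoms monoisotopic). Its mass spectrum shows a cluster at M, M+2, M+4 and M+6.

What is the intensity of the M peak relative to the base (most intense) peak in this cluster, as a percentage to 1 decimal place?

(0.50690 + 0.49310)^3 gives M 0.1302, M+2 0.3801, M+4 0.3698, M+6 0.1199; the largest is M+2.
P(M+2) = C(3,1) × 0.50690^2 × 0.49310^1 = 3 × 0.25694761 × 0.4931 = 0.380103 (base)
P(M) = C(3,0) × 0.50690^3 × 0.49310^0 = 1 × 0.13024674 × 1.0000 = 0.130247
Relative intensity = 0.130247 / 0.380103 × 100 = 34.3

34.3%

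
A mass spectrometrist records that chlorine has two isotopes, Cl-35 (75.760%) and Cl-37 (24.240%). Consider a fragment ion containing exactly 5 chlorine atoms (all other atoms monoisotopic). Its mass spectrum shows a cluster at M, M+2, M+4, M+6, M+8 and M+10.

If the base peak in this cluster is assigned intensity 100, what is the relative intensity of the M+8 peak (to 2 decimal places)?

3.28

(0.75760 + 0.24240)^5 gives M 0.2496, M+2 0.3993, M+4 0.2555, M+6 0.0817, M+8 0.0131, M+10 0.0008; the largest is M+2.
P(M+2) = C(5,1) × 0.75760^4 × 0.24240^1 = 5 × 0.32942751 × 0.2424 = 0.399266 (base)
P(M+8) = C(5,4) × 0.75760^1 × 0.24240^4 = 5 × 0.7576 × 0.00345247 = 0.013078
Relative intensity = 0.013078 / 0.399266 × 100 = 3.28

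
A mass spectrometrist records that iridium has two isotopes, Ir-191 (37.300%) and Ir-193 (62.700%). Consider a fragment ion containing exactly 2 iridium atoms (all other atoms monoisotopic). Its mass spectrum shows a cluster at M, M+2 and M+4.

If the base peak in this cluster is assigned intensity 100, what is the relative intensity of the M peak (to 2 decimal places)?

Binomial terms of (0.37300 + 0.62700)^2: M 0.1391, M+2 0.4677, M+4 0.3931 → M+2 is the base peak.
P(M+2) = C(2,1) × 0.37300^1 × 0.62700^1 = 2 × 0.3730 × 0.6270 = 0.467742 (base)
P(M) = C(2,0) × 0.37300^2 × 0.62700^0 = 1 × 0.139129 × 1.0000 = 0.139129
Relative intensity = 0.139129 / 0.467742 × 100 = 29.74

29.74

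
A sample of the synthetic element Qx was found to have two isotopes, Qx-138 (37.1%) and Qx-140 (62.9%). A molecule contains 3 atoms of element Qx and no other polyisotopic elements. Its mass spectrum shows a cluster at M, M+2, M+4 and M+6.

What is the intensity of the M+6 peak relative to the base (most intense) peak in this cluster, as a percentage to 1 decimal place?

56.5%

Binomial terms of (0.371 + 0.629)^3: M 0.0511, M+2 0.2597, M+4 0.4403, M+6 0.2489 → M+4 is the base peak.
P(M+4) = C(3,2) × 0.371^1 × 0.629^2 = 3 × 0.3710 × 0.395641 = 0.440348 (base)
P(M+6) = C(3,3) × 0.371^0 × 0.629^3 = 1 × 1.0000 × 0.24885819 = 0.248858
Relative intensity = 0.248858 / 0.440348 × 100 = 56.5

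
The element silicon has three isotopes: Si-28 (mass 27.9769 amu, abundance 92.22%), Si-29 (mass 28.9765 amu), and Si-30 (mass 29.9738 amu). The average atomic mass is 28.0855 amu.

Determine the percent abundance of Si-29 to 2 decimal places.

4.69%

The remaining 7.78% is split between Si-29 (fraction x) and Si-30 (fraction 0.0778 − x).
Substituting: 28.9765x + 29.9738(0.0778 − x) = 2.28520282
(28.9765 − 29.9738)x = -0.04675882  ⇒  x = 0.04689, y = 0.03091
Si-29: 4.69%, Si-30: 3.09%.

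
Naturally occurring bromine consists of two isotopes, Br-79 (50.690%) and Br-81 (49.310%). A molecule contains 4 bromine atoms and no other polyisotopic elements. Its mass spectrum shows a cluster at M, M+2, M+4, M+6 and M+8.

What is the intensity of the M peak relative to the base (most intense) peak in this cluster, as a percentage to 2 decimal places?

Binomial terms of (0.50690 + 0.49310)^4: M 0.0660, M+2 0.2569, M+4 0.3749, M+6 0.2431, M+8 0.0591 → M+4 is the base peak.
P(M+4) = C(4,2) × 0.50690^2 × 0.49310^2 = 6 × 0.25694761 × 0.24314761 = 0.374857 (base)
P(M) = C(4,0) × 0.50690^4 × 0.49310^0 = 1 × 0.06602207 × 1.0000 = 0.066022
Relative intensity = 0.066022 / 0.374857 × 100 = 17.61

17.61%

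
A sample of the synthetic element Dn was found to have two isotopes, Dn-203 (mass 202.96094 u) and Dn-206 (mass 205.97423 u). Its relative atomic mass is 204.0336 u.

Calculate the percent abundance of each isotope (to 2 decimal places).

Writing the weighted mean with unknown fraction x of Dn-203:
202.96094·x + 205.97423·(1 − x) = 204.0336
(202.96094 − 205.97423)·x = 204.0336 − 205.97423
x = -1.94063 / -3.01329 = 0.64402 → 64.40% Dn-203, 35.60% Dn-206.

Dn-203: 64.40%, Dn-206: 35.60%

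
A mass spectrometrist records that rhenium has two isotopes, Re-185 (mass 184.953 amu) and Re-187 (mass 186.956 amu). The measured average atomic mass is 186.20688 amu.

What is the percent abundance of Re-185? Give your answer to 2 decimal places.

37.40%

Let x be the fractional abundance of Re-185; then Re-187 has abundance 1 − x.
184.953·x + 186.956·(1 − x) = 186.20688
(184.953 − 186.956)·x = 186.20688 − 186.956
x = -0.74912 / -2.003 = 0.37400 → 37.40% Re-185, 62.60% Re-187.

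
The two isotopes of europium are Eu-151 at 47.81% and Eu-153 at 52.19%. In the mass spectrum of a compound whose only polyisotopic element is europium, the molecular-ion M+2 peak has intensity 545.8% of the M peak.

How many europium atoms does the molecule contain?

With n Eu atoms, P(M+2)/P(M) = C(n,1)·p^(n−1)q / p^n = n·q/p = n · 0.5219/0.4781.
n = 5.458 × 0.4781/0.5219 = 5.00 ≈ 5

5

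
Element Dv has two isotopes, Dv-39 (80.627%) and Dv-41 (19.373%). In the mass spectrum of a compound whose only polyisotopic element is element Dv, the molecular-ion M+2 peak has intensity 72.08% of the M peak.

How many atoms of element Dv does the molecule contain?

With n Dv atoms, P(M+2)/P(M) = C(n,1)·p^(n−1)q / p^n = n·q/p = n · 0.19373/0.80627.
n = 0.7208 × 0.80627/0.19373 = 3.00 ≈ 3

3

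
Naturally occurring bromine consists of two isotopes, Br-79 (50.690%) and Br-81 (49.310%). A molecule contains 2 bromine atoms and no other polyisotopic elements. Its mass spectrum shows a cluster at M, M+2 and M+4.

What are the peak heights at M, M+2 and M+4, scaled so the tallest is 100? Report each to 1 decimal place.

The 2 Br atoms are independent, so intensities follow the terms of (0.50690 + 0.49310)^2.
P(M) = 0.50690^2 = 0.256948
P(M+2) = 2 × 0.50690^1 × 0.49310^1 = 0.499905
P(M+4) = 0.49310^2 = 0.243148
The M+2 peak is largest (0.499905); scaling to 100 gives 51.4 : 100.0 : 48.6.

51.4 : 100.0 : 48.6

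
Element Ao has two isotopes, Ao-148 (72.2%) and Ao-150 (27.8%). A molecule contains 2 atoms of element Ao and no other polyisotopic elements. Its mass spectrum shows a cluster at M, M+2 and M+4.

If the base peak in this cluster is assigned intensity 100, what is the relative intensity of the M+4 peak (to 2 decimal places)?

14.83

Binomial terms of (0.722 + 0.278)^2: M 0.5213, M+2 0.4014, M+4 0.0773 → M is the base peak.
P(M) = C(2,0) × 0.722^2 × 0.278^0 = 1 × 0.521284 × 1.0000 = 0.521284 (base)
P(M+4) = C(2,2) × 0.722^0 × 0.278^2 = 1 × 1.0000 × 0.077284 = 0.077284
Relative intensity = 0.077284 / 0.521284 × 100 = 14.83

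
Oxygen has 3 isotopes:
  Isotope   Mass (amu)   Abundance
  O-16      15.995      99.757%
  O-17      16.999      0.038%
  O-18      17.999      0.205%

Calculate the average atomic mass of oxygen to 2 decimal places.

16.00 amu

Ar = Σ fᵢ·mᵢ = 0.99757 × 15.995 + 0.00038 × 16.999 + 0.00205 × 17.999
= 15.9561 + 0.0065 + 0.0369 = 15.9995 amu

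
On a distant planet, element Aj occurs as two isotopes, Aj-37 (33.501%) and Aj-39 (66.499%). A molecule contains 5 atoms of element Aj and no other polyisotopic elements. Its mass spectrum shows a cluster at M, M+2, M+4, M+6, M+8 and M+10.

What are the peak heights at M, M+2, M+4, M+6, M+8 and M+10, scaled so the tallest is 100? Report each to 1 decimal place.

1.3 : 12.7 : 50.4 : 100.0 : 99.2 : 39.4

Expanding (0.33501 + 0.66499)^5:
P(M) = 0.33501^5 = 0.004220
P(M+2) = 5 × 0.33501^4 × 0.66499^1 = 0.041881
P(M+4) = 10 × 0.33501^3 × 0.66499^2 = 0.166266
P(M+6) = 10 × 0.33501^2 × 0.66499^3 = 0.330036
P(M+8) = 5 × 0.33501^1 × 0.66499^4 = 0.327558
P(M+10) = 0.66499^5 = 0.130040
The M+6 peak is largest (0.330036); scaling to 100 gives 1.3 : 12.7 : 50.4 : 100.0 : 99.2 : 39.4.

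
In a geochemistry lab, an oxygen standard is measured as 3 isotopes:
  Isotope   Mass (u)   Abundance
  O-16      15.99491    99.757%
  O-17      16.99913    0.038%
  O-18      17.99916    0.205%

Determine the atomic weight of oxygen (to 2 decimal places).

16.00 u

Ar = Σ fᵢ·mᵢ = 0.99757 × 15.99491 + 0.00038 × 16.99913 + 0.00205 × 17.99916
= 15.956042 + 0.006460 + 0.036898 = 15.999400 u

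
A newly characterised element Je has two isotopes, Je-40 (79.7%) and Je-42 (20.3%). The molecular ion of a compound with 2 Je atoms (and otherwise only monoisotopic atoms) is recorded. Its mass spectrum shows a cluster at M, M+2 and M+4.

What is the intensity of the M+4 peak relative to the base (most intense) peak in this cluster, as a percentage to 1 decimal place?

(0.797 + 0.203)^2 gives M 0.6352, M+2 0.3236, M+4 0.0412; the largest is M.
P(M) = C(2,0) × 0.797^2 × 0.203^0 = 1 × 0.635209 × 1.0000 = 0.635209 (base)
P(M+4) = C(2,2) × 0.797^0 × 0.203^2 = 1 × 1.0000 × 0.041209 = 0.041209
Relative intensity = 0.041209 / 0.635209 × 100 = 6.5

6.5%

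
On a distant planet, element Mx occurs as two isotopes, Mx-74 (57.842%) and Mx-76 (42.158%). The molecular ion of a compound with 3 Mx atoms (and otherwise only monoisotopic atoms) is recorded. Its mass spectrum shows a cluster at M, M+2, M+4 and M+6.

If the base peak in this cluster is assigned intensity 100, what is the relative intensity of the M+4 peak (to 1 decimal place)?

72.9

(0.57842 + 0.42158)^3 gives M 0.1935, M+2 0.4231, M+4 0.3084, M+6 0.0749; the largest is M+2.
P(M+2) = C(3,1) × 0.57842^2 × 0.42158^1 = 3 × 0.3345697 × 0.42158 = 0.423144 (base)
P(M+4) = C(3,2) × 0.57842^1 × 0.42158^2 = 3 × 0.57842 × 0.1777297 = 0.308407
Relative intensity = 0.308407 / 0.423144 × 100 = 72.9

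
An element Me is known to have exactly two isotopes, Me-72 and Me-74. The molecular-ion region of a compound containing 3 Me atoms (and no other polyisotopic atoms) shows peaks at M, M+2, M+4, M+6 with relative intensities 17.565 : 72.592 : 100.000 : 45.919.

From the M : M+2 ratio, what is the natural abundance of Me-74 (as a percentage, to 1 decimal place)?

57.9%

If p is the fraction of Me that is Me-72, then I(M+2)/I(M) = [C(3,1)·p^2·(1−p)] / p^3 = 3·(1−p)/p = 72.592/17.565 = 4.1328
(1−p)/p = 4.1328/3 = 1.3776  ⇒  p = 1/(1 + 1.3776) = 0.4206
Me-72: 42.1%, Me-74: 57.9%.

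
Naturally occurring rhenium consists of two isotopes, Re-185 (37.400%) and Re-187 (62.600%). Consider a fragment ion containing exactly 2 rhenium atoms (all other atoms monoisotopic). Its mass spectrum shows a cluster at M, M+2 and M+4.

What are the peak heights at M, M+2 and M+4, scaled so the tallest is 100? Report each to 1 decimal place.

29.9 : 100.0 : 83.7

The 2 Re atoms are independent, so intensities follow the terms of (0.37400 + 0.62600)^2.
P(M) = 0.37400^2 = 0.139876
P(M+2) = 2 × 0.37400^1 × 0.62600^1 = 0.468248
P(M+4) = 0.62600^2 = 0.391876
The M+2 peak is largest (0.468248); scaling to 100 gives 29.9 : 100.0 : 83.7.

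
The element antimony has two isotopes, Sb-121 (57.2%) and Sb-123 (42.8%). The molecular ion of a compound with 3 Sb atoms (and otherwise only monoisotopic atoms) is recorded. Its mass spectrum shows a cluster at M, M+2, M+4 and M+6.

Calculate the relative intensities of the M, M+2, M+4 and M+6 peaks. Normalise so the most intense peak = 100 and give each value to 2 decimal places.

44.55 : 100.00 : 74.83 : 18.66

The 3 Sb atoms are independent, so intensities follow the terms of (0.572 + 0.428)^3.
P(M) = 0.572^3 = 0.187149
P(M+2) = 3 × 0.572^2 × 0.428^1 = 0.420104
P(M+4) = 3 × 0.572^1 × 0.428^2 = 0.314344
P(M+6) = 0.428^3 = 0.078403
The M+2 peak is largest (0.420104); scaling to 100 gives 44.55 : 100.00 : 74.83 : 18.66.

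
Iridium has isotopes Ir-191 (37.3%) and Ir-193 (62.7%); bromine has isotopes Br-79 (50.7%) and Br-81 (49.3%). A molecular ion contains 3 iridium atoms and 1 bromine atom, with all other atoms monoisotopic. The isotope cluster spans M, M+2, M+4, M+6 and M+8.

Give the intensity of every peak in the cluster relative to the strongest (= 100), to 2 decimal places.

Iridium pattern (n=3): 0.05189512 : 0.26170165 : 0.43991135 : 0.24649188
Bromine pattern (n=1): 0.5070 : 0.4930
Convolve the two distributions (both contribute in 2-u steps):
  M: 0.05189512×0.5070 = 0.026311
  M+2: 0.05189512×0.4930 + 0.26170165×0.5070 = 0.158267
  M+4: 0.26170165×0.4930 + 0.43991135×0.5070 = 0.352054
  M+6: 0.43991135×0.4930 + 0.24649188×0.5070 = 0.341848
  M+8: 0.24649188×0.4930 = 0.121520
Scale to base peak (0.352054) = 100: 7.47 : 44.96 : 100.00 : 97.10 : 34.52

7.47 : 44.96 : 100.00 : 97.10 : 34.52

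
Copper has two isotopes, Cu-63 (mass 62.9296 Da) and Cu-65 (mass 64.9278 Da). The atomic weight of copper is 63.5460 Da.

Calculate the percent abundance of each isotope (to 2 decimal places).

Cu-63: 69.15%, Cu-65: 30.85%

With x = fraction of Cu-63 (so Cu-65 is 1 − x):
62.9296·x + 64.9278·(1 − x) = 63.5460
(62.9296 − 64.9278)·x = 63.5460 − 64.9278
x = -1.3818 / -1.9982 = 0.69152 → 69.15% Cu-63, 30.85% Cu-65.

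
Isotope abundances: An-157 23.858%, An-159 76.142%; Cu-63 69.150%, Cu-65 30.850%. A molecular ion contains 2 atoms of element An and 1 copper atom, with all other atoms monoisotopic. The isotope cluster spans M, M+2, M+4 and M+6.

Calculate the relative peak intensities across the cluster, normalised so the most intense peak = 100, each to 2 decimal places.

7.67 : 52.40 : 100.00 : 34.87

Element An pattern (n=2): 0.05692042 : 0.36331917 : 0.57976042
Copper pattern (n=1): 0.6915 : 0.3085
Convolve the two distributions (both contribute in 2-u steps):
  M: 0.05692042×0.6915 = 0.039360
  M+2: 0.05692042×0.3085 + 0.36331917×0.6915 = 0.268795
  M+4: 0.36331917×0.3085 + 0.57976042×0.6915 = 0.512988
  M+6: 0.57976042×0.3085 = 0.178856
Scale to base peak (0.512988) = 100: 7.67 : 52.40 : 100.00 : 34.87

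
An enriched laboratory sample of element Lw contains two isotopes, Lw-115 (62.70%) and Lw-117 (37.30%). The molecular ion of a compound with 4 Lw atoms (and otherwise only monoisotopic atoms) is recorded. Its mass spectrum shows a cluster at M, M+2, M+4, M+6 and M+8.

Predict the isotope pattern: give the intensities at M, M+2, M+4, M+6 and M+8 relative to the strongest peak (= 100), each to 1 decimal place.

42.0 : 100.0 : 89.2 : 35.4 : 5.3

The 4 Lw atoms are independent, so intensities follow the terms of (0.6270 + 0.3730)^4.
P(M) = 0.6270^4 = 0.154550
P(M+2) = 4 × 0.6270^3 × 0.3730^1 = 0.367766
P(M+4) = 6 × 0.6270^2 × 0.3730^2 = 0.328174
P(M+6) = 4 × 0.6270^1 × 0.3730^3 = 0.130153
P(M+8) = 0.3730^4 = 0.019357
The M+2 peak is largest (0.367766); scaling to 100 gives 42.0 : 100.0 : 89.2 : 35.4 : 5.3.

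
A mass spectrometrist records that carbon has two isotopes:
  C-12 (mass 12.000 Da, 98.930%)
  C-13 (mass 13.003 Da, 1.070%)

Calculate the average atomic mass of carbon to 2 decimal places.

Ar = Σ fᵢ·mᵢ = 0.98930 × 12.000 + 0.01070 × 13.003
= 11.8716 + 0.1391 = 12.0107 Da

12.01 Da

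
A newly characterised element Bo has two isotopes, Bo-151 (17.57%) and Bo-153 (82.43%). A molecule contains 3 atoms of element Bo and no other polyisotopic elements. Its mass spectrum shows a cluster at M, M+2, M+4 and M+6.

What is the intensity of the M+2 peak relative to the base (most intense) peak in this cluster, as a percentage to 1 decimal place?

Term probabilities: M 0.0054, M+2 0.0763, M+4 0.3581, M+6 0.5601. Base peak = M+6.
P(M+6) = C(3,3) × 0.1757^0 × 0.8243^3 = 1 × 1.0000 × 0.56008752 = 0.560088 (base)
P(M+2) = C(3,1) × 0.1757^2 × 0.8243^1 = 3 × 0.03087049 × 0.8243 = 0.076340
Relative intensity = 0.076340 / 0.560088 × 100 = 13.6

13.6%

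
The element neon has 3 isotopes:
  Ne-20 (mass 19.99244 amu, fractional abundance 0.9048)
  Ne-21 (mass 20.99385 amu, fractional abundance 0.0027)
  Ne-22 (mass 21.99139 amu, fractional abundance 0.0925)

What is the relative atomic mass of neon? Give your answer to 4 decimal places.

20.1800 amu

Ar = Σ fᵢ·mᵢ = 0.9048 × 19.99244 + 0.0027 × 20.99385 + 0.0925 × 21.99139
= 18.089160 + 0.056683 + 2.034204 = 20.180047 amu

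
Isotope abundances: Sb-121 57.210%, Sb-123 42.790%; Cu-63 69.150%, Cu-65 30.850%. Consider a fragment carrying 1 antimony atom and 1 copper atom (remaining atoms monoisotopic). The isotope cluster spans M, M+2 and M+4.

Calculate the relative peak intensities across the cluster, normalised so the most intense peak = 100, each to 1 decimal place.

Antimony pattern (n=1): 0.5721 : 0.4279
Copper pattern (n=1): 0.6915 : 0.3085
Convolve the two distributions (both contribute in 2-u steps):
  M: 0.5721×0.6915 = 0.395607
  M+2: 0.5721×0.3085 + 0.4279×0.6915 = 0.472386
  M+4: 0.4279×0.3085 = 0.132007
Scale to base peak (0.472386) = 100: 83.7 : 100.0 : 27.9

83.7 : 100.0 : 27.9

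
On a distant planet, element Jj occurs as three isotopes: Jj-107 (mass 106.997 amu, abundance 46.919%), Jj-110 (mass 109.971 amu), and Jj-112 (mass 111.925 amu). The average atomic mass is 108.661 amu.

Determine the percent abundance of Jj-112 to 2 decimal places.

Let x and y be the fractions of Jj-110 and Jj-112. Then x + y = 1 − 0.46919 = 0.53081 and 109.971x + 111.925y = 108.661 − 0.46919×106.997 = 58.45907757.
Substituting: 109.971x + 111.925(0.53081 − x) = 58.45907757
(109.971 − 111.925)x = -0.95183168  ⇒  x = 0.48712, y = 0.04369
Jj-110: 48.71%, Jj-112: 4.37%.

4.37%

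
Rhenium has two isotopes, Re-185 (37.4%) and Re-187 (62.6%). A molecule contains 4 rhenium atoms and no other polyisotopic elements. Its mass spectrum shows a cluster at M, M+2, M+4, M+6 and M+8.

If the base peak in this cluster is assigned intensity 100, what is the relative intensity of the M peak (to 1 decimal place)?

Term probabilities: M 0.0196, M+2 0.1310, M+4 0.3289, M+6 0.3670, M+8 0.1536. Base peak = M+6.
P(M+6) = C(4,3) × 0.374^1 × 0.626^3 = 4 × 0.3740 × 0.24531438 = 0.366990 (base)
P(M) = C(4,0) × 0.374^4 × 0.626^0 = 1 × 0.0195653 × 1.0000 = 0.019565
Relative intensity = 0.019565 / 0.366990 × 100 = 5.3

5.3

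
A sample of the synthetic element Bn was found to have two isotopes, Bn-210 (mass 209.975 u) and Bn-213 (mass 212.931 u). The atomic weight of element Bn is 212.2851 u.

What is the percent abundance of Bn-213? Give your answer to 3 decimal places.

78.150%

With x = fraction of Bn-210 (so Bn-213 is 1 − x):
209.975·x + 212.931·(1 − x) = 212.2851
(209.975 − 212.931)·x = 212.2851 − 212.931
x = -0.6459 / -2.956 = 0.21850 → 21.850% Bn-210, 78.150% Bn-213.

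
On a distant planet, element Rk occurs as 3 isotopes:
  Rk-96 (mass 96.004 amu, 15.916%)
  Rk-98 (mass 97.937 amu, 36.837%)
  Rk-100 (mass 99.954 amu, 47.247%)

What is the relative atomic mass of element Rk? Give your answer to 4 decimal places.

Ar = Σ fᵢ·mᵢ = 0.15916 × 96.004 + 0.36837 × 97.937 + 0.47247 × 99.954
= 15.28000 + 36.07705 + 47.22527 = 98.58232 amu

98.5823 amu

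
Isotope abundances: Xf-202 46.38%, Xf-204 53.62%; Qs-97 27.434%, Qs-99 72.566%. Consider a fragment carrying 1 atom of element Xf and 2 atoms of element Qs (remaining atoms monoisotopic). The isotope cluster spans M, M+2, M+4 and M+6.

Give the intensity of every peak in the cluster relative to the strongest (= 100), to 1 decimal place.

7.6 : 49.2 : 100.0 : 61.7

Element Xf pattern (n=1): 0.4638 : 0.5362
Element Qs pattern (n=2): 0.07526244 : 0.39815513 : 0.52658244
Convolve the two distributions (both contribute in 2-u steps):
  M: 0.4638×0.07526244 = 0.034907
  M+2: 0.4638×0.39815513 + 0.5362×0.07526244 = 0.225020
  M+4: 0.4638×0.52658244 + 0.5362×0.39815513 = 0.457720
  M+6: 0.5362×0.52658244 = 0.282354
Scale to base peak (0.457720) = 100: 7.6 : 49.2 : 100.0 : 61.7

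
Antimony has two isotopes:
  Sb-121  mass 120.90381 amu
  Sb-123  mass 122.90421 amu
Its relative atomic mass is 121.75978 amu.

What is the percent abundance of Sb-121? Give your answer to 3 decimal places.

57.210%

With x = fraction of Sb-121 (so Sb-123 is 1 − x):
120.90381·x + 122.90421·(1 − x) = 121.75978
(120.90381 − 122.90421)·x = 121.75978 − 122.90421
x = -1.14443 / -2.00040 = 0.57210 → 57.210% Sb-121, 42.790% Sb-123.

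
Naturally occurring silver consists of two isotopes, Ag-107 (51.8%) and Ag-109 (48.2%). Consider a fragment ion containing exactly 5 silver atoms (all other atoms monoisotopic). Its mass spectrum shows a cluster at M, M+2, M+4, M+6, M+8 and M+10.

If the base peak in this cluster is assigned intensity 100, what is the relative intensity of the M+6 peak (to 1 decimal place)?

93.1

Term probabilities: M 0.0373, M+2 0.1735, M+4 0.3229, M+6 0.3005, M+8 0.1398, M+10 0.0260. Base peak = M+4.
P(M+4) = C(5,2) × 0.518^3 × 0.482^2 = 10 × 0.13899183 × 0.232324 = 0.322911 (base)
P(M+6) = C(5,3) × 0.518^2 × 0.482^3 = 10 × 0.268324 × 0.11198017 = 0.300470
Relative intensity = 0.300470 / 0.322911 × 100 = 93.1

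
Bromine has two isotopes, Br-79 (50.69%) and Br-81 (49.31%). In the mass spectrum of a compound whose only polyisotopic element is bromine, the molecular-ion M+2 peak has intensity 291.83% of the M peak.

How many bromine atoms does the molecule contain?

3

The M+2/M ratio from n Br atoms is n · q/p = n · 0.4931/0.5069.
n = 2.9183 × 0.5069/0.4931 = 3.00 ≈ 3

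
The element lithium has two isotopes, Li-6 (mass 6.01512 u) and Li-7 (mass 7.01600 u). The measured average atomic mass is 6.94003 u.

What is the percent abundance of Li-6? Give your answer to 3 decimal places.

7.590%

With x = fraction of Li-6 (so Li-7 is 1 − x):
6.01512·x + 7.01600·(1 − x) = 6.94003
(6.01512 − 7.01600)·x = 6.94003 − 7.01600
x = -0.07597 / -1.00088 = 0.07590 → 7.590% Li-6, 92.410% Li-7.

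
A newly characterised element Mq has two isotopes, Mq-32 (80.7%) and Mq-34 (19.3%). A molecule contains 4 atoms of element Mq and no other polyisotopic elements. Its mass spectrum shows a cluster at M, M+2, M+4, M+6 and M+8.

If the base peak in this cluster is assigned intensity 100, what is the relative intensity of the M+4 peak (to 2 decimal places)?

34.32

Binomial terms of (0.807 + 0.193)^4: M 0.4241, M+2 0.4057, M+4 0.1456, M+6 0.0232, M+8 0.0014 → M is the base peak.
P(M) = C(4,0) × 0.807^4 × 0.193^0 = 1 × 0.42412526 × 1.0000 = 0.424125 (base)
P(M+4) = C(4,2) × 0.807^2 × 0.193^2 = 6 × 0.651249 × 0.037249 = 0.145550
Relative intensity = 0.145550 / 0.424125 × 100 = 34.32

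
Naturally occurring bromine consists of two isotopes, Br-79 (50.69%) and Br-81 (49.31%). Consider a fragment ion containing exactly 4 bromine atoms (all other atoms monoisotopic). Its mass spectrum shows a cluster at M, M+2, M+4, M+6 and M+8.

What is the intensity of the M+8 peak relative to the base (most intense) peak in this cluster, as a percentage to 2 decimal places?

(0.5069 + 0.4931)^4 gives M 0.0660, M+2 0.2569, M+4 0.3749, M+6 0.2431, M+8 0.0591; the largest is M+4.
P(M+4) = C(4,2) × 0.5069^2 × 0.4931^2 = 6 × 0.25694761 × 0.24314761 = 0.374857 (base)
P(M+8) = C(4,4) × 0.5069^0 × 0.4931^4 = 1 × 1.0000 × 0.05912076 = 0.059121
Relative intensity = 0.059121 / 0.374857 × 100 = 15.77

15.77%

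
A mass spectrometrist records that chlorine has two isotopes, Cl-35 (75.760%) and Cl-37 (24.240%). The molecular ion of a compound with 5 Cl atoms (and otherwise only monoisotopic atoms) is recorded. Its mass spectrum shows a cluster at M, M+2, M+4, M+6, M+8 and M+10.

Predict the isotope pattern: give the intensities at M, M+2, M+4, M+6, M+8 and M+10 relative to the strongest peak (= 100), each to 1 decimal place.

The 5 Cl atoms are independent, so intensities follow the terms of (0.75760 + 0.24240)^5.
P(M) = 0.75760^5 = 0.249574
P(M+2) = 5 × 0.75760^4 × 0.24240^1 = 0.399266
P(M+4) = 10 × 0.75760^3 × 0.24240^2 = 0.255497
P(M+6) = 10 × 0.75760^2 × 0.24240^3 = 0.081748
P(M+8) = 5 × 0.75760^1 × 0.24240^4 = 0.013078
P(M+10) = 0.24240^5 = 0.000837
The M+2 peak is largest (0.399266); scaling to 100 gives 62.5 : 100.0 : 64.0 : 20.5 : 3.3 : 0.2.

62.5 : 100.0 : 64.0 : 20.5 : 3.3 : 0.2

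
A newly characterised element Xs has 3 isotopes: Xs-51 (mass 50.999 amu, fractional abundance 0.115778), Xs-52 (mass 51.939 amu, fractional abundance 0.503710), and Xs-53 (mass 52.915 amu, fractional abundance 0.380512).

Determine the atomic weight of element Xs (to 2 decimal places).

52.20 amu

The abundance-weighted mean is 0.115778 × 50.999 + 0.503710 × 51.939 + 0.380512 × 52.915
= 5.9046 + 26.1622 + 20.1348 = 52.2016 amu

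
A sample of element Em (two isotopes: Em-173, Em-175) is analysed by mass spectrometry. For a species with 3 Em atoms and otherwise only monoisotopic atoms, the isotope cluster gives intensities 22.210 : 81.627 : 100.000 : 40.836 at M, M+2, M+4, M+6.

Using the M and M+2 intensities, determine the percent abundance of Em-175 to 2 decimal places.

Write p for the Em-173 fraction. I(M+2)/I(M) = [C(3,1)·p^2·(1−p)] / p^3 = 3·(1−p)/p = 81.627/22.210 = 3.6752
(1−p)/p = 3.6752/3 = 1.2251  ⇒  p = 1/(1 + 1.2251) = 0.4494
Em-173: 44.94%, Em-175: 55.06%.

55.06%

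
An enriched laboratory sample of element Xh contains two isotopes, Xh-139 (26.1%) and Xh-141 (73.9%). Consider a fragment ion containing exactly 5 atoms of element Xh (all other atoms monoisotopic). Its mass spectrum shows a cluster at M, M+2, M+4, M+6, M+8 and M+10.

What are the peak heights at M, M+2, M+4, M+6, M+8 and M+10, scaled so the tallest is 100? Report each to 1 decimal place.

0.3 : 4.4 : 24.9 : 70.6 : 100.0 : 56.6

Expanding (0.261 + 0.739)^5:
P(M) = 0.261^5 = 0.001211
P(M+2) = 5 × 0.261^4 × 0.739^1 = 0.017147
P(M+4) = 10 × 0.261^3 × 0.739^2 = 0.097098
P(M+6) = 10 × 0.261^2 × 0.739^3 = 0.274925
P(M+8) = 5 × 0.261^1 × 0.739^4 = 0.389214
P(M+10) = 0.739^5 = 0.220405
The M+8 peak is largest (0.389214); scaling to 100 gives 0.3 : 4.4 : 24.9 : 70.6 : 100.0 : 56.6.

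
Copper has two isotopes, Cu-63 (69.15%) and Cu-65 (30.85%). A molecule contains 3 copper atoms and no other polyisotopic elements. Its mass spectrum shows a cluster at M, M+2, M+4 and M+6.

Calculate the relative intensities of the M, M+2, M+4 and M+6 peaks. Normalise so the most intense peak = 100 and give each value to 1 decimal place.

Each Cu atom is independently Cu-63 (p = 0.6915) or Cu-65 (q = 0.3085); the cluster is the binomial expansion (p + q)^3.
P(M) = 0.6915^3 = 0.330656
P(M+2) = 3 × 0.6915^2 × 0.3085^1 = 0.442548
P(M+4) = 3 × 0.6915^1 × 0.3085^2 = 0.197435
P(M+6) = 0.3085^3 = 0.029361
The M+2 peak is largest (0.442548); scaling to 100 gives 74.7 : 100.0 : 44.6 : 6.6.

74.7 : 100.0 : 44.6 : 6.6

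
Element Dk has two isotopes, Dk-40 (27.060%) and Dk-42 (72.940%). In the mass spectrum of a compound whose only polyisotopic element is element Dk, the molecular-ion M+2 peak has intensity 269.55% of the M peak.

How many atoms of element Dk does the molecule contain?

For n independent Dk atoms, I(M+2)/I(M) = n · (abundance Dk-42) / (abundance Dk-40) = n · 0.72940/0.27060.
n = 2.6955 × 0.27060/0.72940 = 1.00 ≈ 1

1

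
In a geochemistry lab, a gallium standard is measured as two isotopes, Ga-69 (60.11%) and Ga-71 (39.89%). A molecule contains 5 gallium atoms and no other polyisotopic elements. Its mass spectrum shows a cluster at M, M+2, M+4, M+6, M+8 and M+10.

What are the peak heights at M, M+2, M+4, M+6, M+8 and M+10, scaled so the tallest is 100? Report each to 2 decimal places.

Expanding (0.6011 + 0.3989)^5:
P(M) = 0.6011^5 = 0.078475
P(M+2) = 5 × 0.6011^4 × 0.3989^1 = 0.260388
P(M+4) = 10 × 0.6011^3 × 0.3989^2 = 0.345596
P(M+6) = 10 × 0.6011^2 × 0.3989^3 = 0.229343
P(M+8) = 5 × 0.6011^1 × 0.3989^4 = 0.076098
P(M+10) = 0.3989^5 = 0.010100
The M+4 peak is largest (0.345596); scaling to 100 gives 22.71 : 75.34 : 100.00 : 66.36 : 22.02 : 2.92.

22.71 : 75.34 : 100.00 : 66.36 : 22.02 : 2.92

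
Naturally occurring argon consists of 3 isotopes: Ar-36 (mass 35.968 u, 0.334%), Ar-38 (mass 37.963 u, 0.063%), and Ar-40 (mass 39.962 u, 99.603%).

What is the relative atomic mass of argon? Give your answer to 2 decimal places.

39.95 u

The abundance-weighted mean is 0.00334 × 35.968 + 0.00063 × 37.963 + 0.99603 × 39.962
= 0.1201 + 0.0239 + 39.8034 = 39.9474 u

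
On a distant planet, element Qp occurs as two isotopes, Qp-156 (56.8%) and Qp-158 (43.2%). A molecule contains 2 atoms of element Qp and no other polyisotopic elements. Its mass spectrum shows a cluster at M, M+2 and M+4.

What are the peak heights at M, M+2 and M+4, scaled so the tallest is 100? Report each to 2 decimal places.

Each Qp atom is independently Qp-156 (p = 0.568) or Qp-158 (q = 0.432); the cluster is the binomial expansion (p + q)^2.
P(M) = 0.568^2 = 0.322624
P(M+2) = 2 × 0.568^1 × 0.432^1 = 0.490752
P(M+4) = 0.432^2 = 0.186624
The M+2 peak is largest (0.490752); scaling to 100 gives 65.74 : 100.00 : 38.03.

65.74 : 100.00 : 38.03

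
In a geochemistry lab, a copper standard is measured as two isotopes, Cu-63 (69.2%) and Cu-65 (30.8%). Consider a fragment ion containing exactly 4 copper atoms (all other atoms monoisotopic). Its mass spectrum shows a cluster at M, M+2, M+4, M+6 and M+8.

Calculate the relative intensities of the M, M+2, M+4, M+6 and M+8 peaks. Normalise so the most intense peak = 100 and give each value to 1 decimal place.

Expanding (0.692 + 0.308)^4:
P(M) = 0.692^4 = 0.229311
P(M+2) = 4 × 0.692^3 × 0.308^1 = 0.408253
P(M+4) = 6 × 0.692^2 × 0.308^2 = 0.272562
P(M+6) = 4 × 0.692^1 × 0.308^3 = 0.080876
P(M+8) = 0.308^4 = 0.008999
The M+2 peak is largest (0.408253); scaling to 100 gives 56.2 : 100.0 : 66.8 : 19.8 : 2.2.

56.2 : 100.0 : 66.8 : 19.8 : 2.2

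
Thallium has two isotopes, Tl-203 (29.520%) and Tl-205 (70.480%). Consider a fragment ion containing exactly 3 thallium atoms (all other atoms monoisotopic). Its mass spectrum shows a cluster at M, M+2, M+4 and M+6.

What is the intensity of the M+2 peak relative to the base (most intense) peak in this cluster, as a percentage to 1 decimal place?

41.9%

(0.29520 + 0.70480)^3 gives M 0.0257, M+2 0.1843, M+4 0.4399, M+6 0.3501; the largest is M+4.
P(M+4) = C(3,2) × 0.29520^1 × 0.70480^2 = 3 × 0.2952 × 0.49674304 = 0.439916 (base)
P(M+2) = C(3,1) × 0.29520^2 × 0.70480^1 = 3 × 0.08714304 × 0.7048 = 0.184255
Relative intensity = 0.184255 / 0.439916 × 100 = 41.9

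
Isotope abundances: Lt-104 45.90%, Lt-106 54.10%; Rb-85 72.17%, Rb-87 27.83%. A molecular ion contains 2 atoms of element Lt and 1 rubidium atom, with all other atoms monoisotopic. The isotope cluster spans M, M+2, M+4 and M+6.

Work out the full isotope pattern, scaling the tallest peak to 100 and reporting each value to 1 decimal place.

Element Lt pattern (n=2): 0.210681 : 0.496638 : 0.292681
Rubidium pattern (n=1): 0.7217 : 0.2783
Convolve the two distributions (both contribute in 2-u steps):
  M: 0.210681×0.7217 = 0.152048
  M+2: 0.210681×0.2783 + 0.496638×0.7217 = 0.417056
  M+4: 0.496638×0.2783 + 0.292681×0.7217 = 0.349442
  M+6: 0.292681×0.2783 = 0.081453
Scale to base peak (0.417056) = 100: 36.5 : 100.0 : 83.8 : 19.5

36.5 : 100.0 : 83.8 : 19.5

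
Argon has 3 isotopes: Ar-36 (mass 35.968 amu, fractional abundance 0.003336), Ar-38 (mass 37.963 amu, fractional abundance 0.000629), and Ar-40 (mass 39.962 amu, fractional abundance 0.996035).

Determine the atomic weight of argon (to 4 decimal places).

39.9474 amu

Average mass = Σ (abundance × isotope mass) = 0.003336 × 35.968 + 0.000629 × 37.963 + 0.996035 × 39.962
= 0.11999 + 0.02388 + 39.80355 = 39.94742 amu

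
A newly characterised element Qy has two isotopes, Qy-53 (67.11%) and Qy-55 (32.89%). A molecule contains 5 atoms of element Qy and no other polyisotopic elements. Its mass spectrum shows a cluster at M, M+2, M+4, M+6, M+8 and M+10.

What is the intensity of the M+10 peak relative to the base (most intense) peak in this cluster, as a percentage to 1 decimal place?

1.2%

(0.6711 + 0.3289)^5 gives M 0.1361, M+2 0.3336, M+4 0.3270, M+6 0.1602, M+8 0.0393, M+10 0.0038; the largest is M+2.
P(M+2) = C(5,1) × 0.6711^4 × 0.3289^1 = 5 × 0.20283783 × 0.3289 = 0.333567 (base)
P(M+10) = C(5,5) × 0.6711^0 × 0.3289^5 = 1 × 1.0000 × 0.00384875 = 0.003849
Relative intensity = 0.003849 / 0.333567 × 100 = 1.2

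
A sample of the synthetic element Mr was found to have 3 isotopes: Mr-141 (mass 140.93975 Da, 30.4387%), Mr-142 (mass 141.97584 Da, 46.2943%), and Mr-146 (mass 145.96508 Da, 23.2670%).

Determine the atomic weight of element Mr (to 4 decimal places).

Weight each isotope mass by its fractional abundance: 0.304387 × 140.93975 + 0.462943 × 141.97584 + 0.232670 × 145.96508
= 42.900228 + 65.726721 + 33.961695 = 142.588644 Da

142.5886 Da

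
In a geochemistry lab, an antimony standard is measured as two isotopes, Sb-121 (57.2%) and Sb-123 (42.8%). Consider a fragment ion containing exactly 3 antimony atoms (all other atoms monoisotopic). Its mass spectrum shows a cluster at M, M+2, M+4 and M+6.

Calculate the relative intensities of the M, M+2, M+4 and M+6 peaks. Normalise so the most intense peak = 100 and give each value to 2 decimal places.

Each Sb atom is independently Sb-121 (p = 0.572) or Sb-123 (q = 0.428); the cluster is the binomial expansion (p + q)^3.
P(M) = 0.572^3 = 0.187149
P(M+2) = 3 × 0.572^2 × 0.428^1 = 0.420104
P(M+4) = 3 × 0.572^1 × 0.428^2 = 0.314344
P(M+6) = 0.428^3 = 0.078403
The M+2 peak is largest (0.420104); scaling to 100 gives 44.55 : 100.00 : 74.83 : 18.66.

44.55 : 100.00 : 74.83 : 18.66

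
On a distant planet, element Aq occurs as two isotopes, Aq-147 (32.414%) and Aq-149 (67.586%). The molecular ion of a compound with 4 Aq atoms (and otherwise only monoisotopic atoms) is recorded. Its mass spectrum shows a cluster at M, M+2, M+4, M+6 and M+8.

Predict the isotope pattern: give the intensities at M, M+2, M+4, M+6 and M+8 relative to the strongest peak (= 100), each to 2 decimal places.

The 4 Aq atoms are independent, so intensities follow the terms of (0.32414 + 0.67586)^4.
P(M) = 0.32414^4 = 0.011039
P(M+2) = 4 × 0.32414^3 × 0.67586^1 = 0.092069
P(M+4) = 6 × 0.32414^2 × 0.67586^2 = 0.287959
P(M+6) = 4 × 0.32414^1 × 0.67586^3 = 0.400279
P(M+8) = 0.67586^4 = 0.208654
The M+6 peak is largest (0.400279); scaling to 100 gives 2.76 : 23.00 : 71.94 : 100.00 : 52.13.

2.76 : 23.00 : 71.94 : 100.00 : 52.13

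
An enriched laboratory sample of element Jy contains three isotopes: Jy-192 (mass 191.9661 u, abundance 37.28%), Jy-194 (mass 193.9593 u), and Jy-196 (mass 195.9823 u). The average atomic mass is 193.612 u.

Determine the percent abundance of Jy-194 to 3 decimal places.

43.157%

The remaining 62.72% is split between Jy-194 (fraction x) and Jy-196 (fraction 0.6272 − x).
Substituting: 193.9593x + 195.9823(0.6272 − x) = 122.04703792
(193.9593 − 195.9823)x = -0.87306064  ⇒  x = 0.43157, y = 0.19563
Jy-194: 43.157%, Jy-196: 19.563%.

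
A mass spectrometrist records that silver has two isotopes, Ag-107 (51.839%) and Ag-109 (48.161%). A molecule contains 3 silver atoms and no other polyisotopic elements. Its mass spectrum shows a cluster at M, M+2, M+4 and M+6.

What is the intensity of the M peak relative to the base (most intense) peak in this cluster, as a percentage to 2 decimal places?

35.88%

Binomial terms of (0.51839 + 0.48161)^3: M 0.1393, M+2 0.3883, M+4 0.3607, M+6 0.1117 → M+2 is the base peak.
P(M+2) = C(3,1) × 0.51839^2 × 0.48161^1 = 3 × 0.26872819 × 0.48161 = 0.388267 (base)
P(M) = C(3,0) × 0.51839^3 × 0.48161^0 = 1 × 0.13930601 × 1.0000 = 0.139306
Relative intensity = 0.139306 / 0.388267 × 100 = 35.88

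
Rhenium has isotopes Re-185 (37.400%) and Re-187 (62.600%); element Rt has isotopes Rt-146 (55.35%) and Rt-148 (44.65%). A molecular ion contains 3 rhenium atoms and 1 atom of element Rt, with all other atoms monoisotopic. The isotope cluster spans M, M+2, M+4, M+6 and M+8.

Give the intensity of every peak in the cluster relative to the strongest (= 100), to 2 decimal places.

8.03 : 46.79 : 100.00 : 92.08 : 30.37

Rhenium pattern (n=3): 0.05231362 : 0.26268713 : 0.43968487 : 0.24531438
Element Rt pattern (n=1): 0.5535 : 0.4465
Convolve the two distributions (both contribute in 2-u steps):
  M: 0.05231362×0.5535 = 0.028956
  M+2: 0.05231362×0.4465 + 0.26268713×0.5535 = 0.168755
  M+4: 0.26268713×0.4465 + 0.43968487×0.5535 = 0.360655
  M+6: 0.43968487×0.4465 + 0.24531438×0.5535 = 0.332101
  M+8: 0.24531438×0.4465 = 0.109533
Scale to base peak (0.360655) = 100: 8.03 : 46.79 : 100.00 : 92.08 : 30.37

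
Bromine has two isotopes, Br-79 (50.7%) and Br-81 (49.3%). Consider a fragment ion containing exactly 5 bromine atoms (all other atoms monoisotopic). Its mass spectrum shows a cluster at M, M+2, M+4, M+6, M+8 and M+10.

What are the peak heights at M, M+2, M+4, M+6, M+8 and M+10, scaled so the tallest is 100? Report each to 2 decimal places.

10.58 : 51.42 : 100.00 : 97.24 : 47.28 : 9.19

Each Br atom is independently Br-79 (p = 0.507) or Br-81 (q = 0.493); the cluster is the binomial expansion (p + q)^5.
P(M) = 0.507^5 = 0.033500
P(M+2) = 5 × 0.507^4 × 0.493^1 = 0.162873
P(M+4) = 10 × 0.507^3 × 0.493^2 = 0.316751
P(M+6) = 10 × 0.507^2 × 0.493^3 = 0.308004
P(M+8) = 5 × 0.507^1 × 0.493^4 = 0.149750
P(M+10) = 0.493^5 = 0.029123
The M+4 peak is largest (0.316751); scaling to 100 gives 10.58 : 51.42 : 100.00 : 97.24 : 47.28 : 9.19.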